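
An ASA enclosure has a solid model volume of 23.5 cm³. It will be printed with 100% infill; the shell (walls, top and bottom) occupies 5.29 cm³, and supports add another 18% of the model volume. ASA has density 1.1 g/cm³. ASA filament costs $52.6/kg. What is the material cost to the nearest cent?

Interior volume = 23.5 − 5.29, so 18.21 cm³.
Deposited infill = 1.00 × 18.21, so 18.21 cm³.
Support: 0.18 × 23.5 → 4.23 cm³.
Total extruded = 5.29 + 18.21 + 4.23, so 27.73 cm³.
Mass = 27.73 × 1.1 = 30.503 g.
At $52.6/kg: 30.503/1000 × 52.6 = $1.60.

$1.60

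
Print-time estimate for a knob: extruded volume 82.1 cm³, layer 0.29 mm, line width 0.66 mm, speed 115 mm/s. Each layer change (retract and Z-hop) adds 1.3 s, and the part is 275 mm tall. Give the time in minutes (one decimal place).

82.7 minutes

Extrusion cross-section: 0.29 × 0.66 → 0.1914 mm².
Toolpath length = 82.1 cm³ / 0.1914 mm² = 82100 / 0.1914 = 428944.6 mm.
Extrusion time: 428944.6 / 115 → 3730 s.
Layer count = ceil(275 / 0.29) = 949.
Non-print overhead = 949 × 1.3, so 1233.7 s.
Altogether 3730 + 1233.7 = 4963.7 s, i.e. 82.7 minutes.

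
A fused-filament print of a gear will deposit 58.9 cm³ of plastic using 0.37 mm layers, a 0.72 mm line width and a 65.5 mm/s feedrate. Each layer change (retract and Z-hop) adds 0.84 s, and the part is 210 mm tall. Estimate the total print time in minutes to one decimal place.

64.2 minutes

Line area: 0.37 × 0.72 → 0.2664 mm².
Path length: 58900 mm³ / 0.2664 mm² → 221096.1 mm.
Time extruding: 221096.1 / 65.5 → 3375.5 s.
Number of layers: 210 / 0.37 → 568 (rounded up).
Z-hop total = 568 × 0.84 = 477.12 s.
Total = 3375.5 + 477.12 = 3852.62 s = 64.2 minutes.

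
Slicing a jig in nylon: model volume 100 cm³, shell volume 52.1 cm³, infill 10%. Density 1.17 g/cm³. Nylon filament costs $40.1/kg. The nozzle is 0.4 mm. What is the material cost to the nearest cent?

$2.67

Interior volume = 100 − 52.1 = 47.9 cm³.
Infill deposited = 0.10 × 47.9 = 4.79 cm³.
Total extruded = 52.1 + 4.79, so 56.89 cm³.
Mass = 56.89 × 1.17 = 66.5613 g.
Cost = 66.5613 g / 1000 × $40.1/kg = $2.67.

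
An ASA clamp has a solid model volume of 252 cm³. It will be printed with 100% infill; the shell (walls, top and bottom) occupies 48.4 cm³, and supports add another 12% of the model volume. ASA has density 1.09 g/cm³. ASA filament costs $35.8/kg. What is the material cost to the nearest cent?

Infill region = 252 − 48.4 = 203.6 cm³.
Deposited infill = 1.00 × 203.6 = 203.6 cm³.
Support: 0.12 × 252 → 30.24 cm³.
Deposited volume = 48.4 + 203.6 + 30.24, so 282.24 cm³.
Mass = 282.24 × 1.09, so 307.6416 g.
At $35.8/kg: 307.6416/1000 × 35.8 = $11.01.

$11.01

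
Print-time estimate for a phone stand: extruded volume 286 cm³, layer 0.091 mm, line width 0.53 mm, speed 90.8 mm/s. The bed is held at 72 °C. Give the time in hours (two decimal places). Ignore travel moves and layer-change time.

Extrusion cross-section = 0.091 × 0.53 = 0.04823 mm².
Toolpath length = 286 cm³ / 0.04823 mm² = 286000 / 0.04823 = 5929919.1 mm.
Time extruding: 5929919.1 / 90.8 → 65307.5 s.
Converting: 65307.5 s = 18.14 hours.

18.14 hours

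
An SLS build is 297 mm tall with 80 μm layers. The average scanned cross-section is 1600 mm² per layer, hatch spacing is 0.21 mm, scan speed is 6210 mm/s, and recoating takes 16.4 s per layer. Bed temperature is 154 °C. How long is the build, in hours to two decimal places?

18.18 hours

Layer count = ceil(297 / 0.08) = 3713.
Scan path per layer: 1600 / 0.21 → 7619 mm.
Per-layer scan time = 7619 / 6210 = 1.2269 s.
Layer cycle: 1.2269 + 16.4 → 17.6269 s.
Build time = 3713 × 17.6269 = 65448.6797 s = 18.18 hours.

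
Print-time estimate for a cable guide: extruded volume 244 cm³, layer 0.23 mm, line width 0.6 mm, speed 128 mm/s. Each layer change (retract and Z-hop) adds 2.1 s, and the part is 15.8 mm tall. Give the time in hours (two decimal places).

Bead cross-section = 0.23 × 0.6, so 0.138 mm².
Path length: 244000 mm³ / 0.138 mm² → 1768115.9 mm.
Extrusion time = 1768115.9 / 128, so 13813.4 s.
Layer count = ceil(15.8 / 0.23) = 69.
Layer-change overhead = 69 × 2.1 = 144.9 s.
Altogether 13813.4 + 144.9 = 13958.3 s, i.e. 3.88 hours.

3.88 hours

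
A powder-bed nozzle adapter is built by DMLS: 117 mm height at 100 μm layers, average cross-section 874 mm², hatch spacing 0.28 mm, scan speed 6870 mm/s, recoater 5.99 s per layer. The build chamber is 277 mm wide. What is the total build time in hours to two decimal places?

Layer count = ceil(117 / 0.1) = 1170.
Per-layer scan distance = 874 / 0.28 = 3121.4 mm.
Scan time per layer = 3121.4 / 6870, so 0.4544 s.
Time per layer: 0.4544 + 5.99 → 6.4444 s.
Total: 1170 × 6.4444 s = 7539.948 s → 2.09 hours.

2.09 hours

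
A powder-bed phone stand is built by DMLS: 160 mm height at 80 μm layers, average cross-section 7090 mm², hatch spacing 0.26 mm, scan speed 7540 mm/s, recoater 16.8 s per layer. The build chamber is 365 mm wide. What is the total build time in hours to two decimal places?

Number of layers: 160 / 0.08 → 2000 (rounded up).
Per-layer scan distance: 7090 / 0.26 → 27269.2 mm.
Laser time per layer = 27269.2 / 7540, so 3.6166 s.
Per-layer time = 3.6166 + 16.8 = 20.4166 s.
Total: 2000 × 20.4166 s = 40833.2 s → 11.34 hours.

11.34 hours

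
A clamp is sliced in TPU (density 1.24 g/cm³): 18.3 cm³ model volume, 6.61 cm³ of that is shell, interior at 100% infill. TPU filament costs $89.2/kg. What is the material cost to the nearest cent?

Infill region: 18.3 − 6.61 → 11.69 cm³.
Infill volume: 1.00 × 11.69 → 11.69 cm³.
Total printed volume = 6.61 + 11.69, so 18.3 cm³.
Mass = 18.3 × 1.24 = 22.692 g.
Cost = 22.692 g / 1000 × $89.2/kg = $2.02.

$2.02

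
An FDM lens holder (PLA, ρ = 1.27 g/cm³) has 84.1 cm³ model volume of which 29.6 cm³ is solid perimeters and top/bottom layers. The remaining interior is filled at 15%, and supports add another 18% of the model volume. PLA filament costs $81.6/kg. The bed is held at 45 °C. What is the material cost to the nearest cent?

Infill region: 84.1 − 29.6 → 54.5 cm³.
Infill volume = 0.15 × 54.5, so 8.175 cm³.
Support = 0.18 × 84.1, so 15.138 cm³.
Total extruded = 29.6 + 8.175 + 15.138, so 52.913 cm³.
Mass = 52.913 × 1.27 = 67.19951 g.
Cost = 67.19951 g / 1000 × $81.6/kg = $5.48.

$5.48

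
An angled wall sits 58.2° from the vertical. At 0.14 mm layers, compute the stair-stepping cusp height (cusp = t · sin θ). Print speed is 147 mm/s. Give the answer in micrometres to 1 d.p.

119.0 μm

Cusp = layer height × sin(58.2°) = 0.14 × 0.8499 = 0.118986 mm = 119.0 μm.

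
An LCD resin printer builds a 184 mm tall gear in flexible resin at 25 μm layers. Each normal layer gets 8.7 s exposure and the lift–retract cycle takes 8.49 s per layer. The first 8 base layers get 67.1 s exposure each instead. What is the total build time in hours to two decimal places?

35.27 hours

Number of layers: 184 / 0.025 → 7360 (rounded up).
Base layers: 8 × (67.1 + 8.49) → 604.72 s.
Remaining layers = 7352 × (8.7 + 8.49), so 126380.88 s.
Sum: 604.72 + 126380.88 = 126985.6 s → 35.27 hours.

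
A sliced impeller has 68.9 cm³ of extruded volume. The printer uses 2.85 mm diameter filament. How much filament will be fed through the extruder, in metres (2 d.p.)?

10.80 m

A = π r² = π × 1.425² = 6.3794 mm².
L = 68900 mm³ / 6.3794 mm² = 10800.39 mm, i.e. 10.80 m.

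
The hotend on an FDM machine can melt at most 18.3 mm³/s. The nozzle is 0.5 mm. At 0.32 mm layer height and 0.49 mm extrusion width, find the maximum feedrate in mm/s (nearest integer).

117 mm/s

Bead cross-section: 0.32 × 0.49 → 0.1568 mm².
Max speed = 18.3 / 0.1568 = 116.71 ≈ 117 mm/s.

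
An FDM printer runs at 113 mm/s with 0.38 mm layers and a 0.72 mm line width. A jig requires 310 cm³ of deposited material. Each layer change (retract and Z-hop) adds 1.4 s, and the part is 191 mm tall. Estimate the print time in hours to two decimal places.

2.98 hours

Extrusion cross-section: 0.38 × 0.72 → 0.2736 mm².
Path length: 310000 mm³ / 0.2736 mm² → 1133040.9 mm.
Extrusion time = 1133040.9 / 113 = 10026.9 s.
Layers = ⌈191/0.38⌉ = 503.
Non-print overhead = 503 × 1.4, so 704.2 s.
Total = 10026.9 + 704.2 = 10731.1 s = 2.98 hours.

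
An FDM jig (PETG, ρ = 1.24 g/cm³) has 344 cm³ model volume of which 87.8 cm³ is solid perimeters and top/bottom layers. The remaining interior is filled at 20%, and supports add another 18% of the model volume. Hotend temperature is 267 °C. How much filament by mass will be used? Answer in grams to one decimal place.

Interior volume = 344 − 87.8 = 256.2 cm³.
Infill volume: 0.20 × 256.2 → 51.24 cm³.
Support = 0.18 × 344 = 61.92 cm³.
Total extruded: 87.8 + 51.24 + 61.92 → 200.96 cm³.
Mass: 200.96 × 1.24 → 249.1904 g.

249.2 g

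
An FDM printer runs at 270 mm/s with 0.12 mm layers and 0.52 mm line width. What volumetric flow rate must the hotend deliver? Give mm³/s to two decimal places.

16.85

Bead cross-section = 0.12 × 0.52 = 0.0624 mm².
Q = v·A = 270 × 0.0624 = 16.85 mm³/s.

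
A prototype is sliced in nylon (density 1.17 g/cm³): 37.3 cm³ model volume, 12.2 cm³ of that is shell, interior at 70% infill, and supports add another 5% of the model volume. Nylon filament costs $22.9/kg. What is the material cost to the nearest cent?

Infill region = 37.3 − 12.2 = 25.1 cm³.
Infill volume: 0.70 × 25.1 → 17.57 cm³.
Support = 0.05 × 37.3, so 1.865 cm³.
Deposited volume = 12.2 + 17.57 + 1.865 = 31.635 cm³.
Mass = 31.635 × 1.17, so 37.01295 g.
Cost = 37.01295 g / 1000 × $22.9/kg = $0.85.

$0.85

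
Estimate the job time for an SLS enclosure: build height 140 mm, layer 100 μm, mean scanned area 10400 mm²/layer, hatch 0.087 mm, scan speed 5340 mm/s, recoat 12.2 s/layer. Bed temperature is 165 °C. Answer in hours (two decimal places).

Number of layers: 140 / 0.1 → 1400 (rounded up).
Scan path per layer: 10400 / 0.087 → 119540.2 mm.
Scan time per layer = 119540.2 / 5340 = 22.3858 s.
Layer cycle: 22.3858 + 12.2 → 34.5858 s.
Build time = 1400 × 34.5858 = 48420.12 s = 13.45 hours.

13.45 hours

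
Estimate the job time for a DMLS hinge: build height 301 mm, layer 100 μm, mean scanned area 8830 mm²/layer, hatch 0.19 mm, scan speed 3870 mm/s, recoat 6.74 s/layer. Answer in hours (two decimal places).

Layer count = ceil(301 / 0.1) = 3010.
Scan path per layer = 8830 / 0.19, so 46473.7 mm.
Per-layer scan time = 46473.7 / 3870 = 12.0087 s.
Per-layer time = 12.0087 + 6.74 = 18.7487 s.
Total: 3010 × 18.7487 s = 56433.587 s → 15.68 hours.

15.68 hours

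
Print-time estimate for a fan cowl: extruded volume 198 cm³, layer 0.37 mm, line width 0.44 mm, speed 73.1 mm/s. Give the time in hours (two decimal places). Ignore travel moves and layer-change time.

4.62 hours

Bead cross-section = 0.37 × 0.44 = 0.1628 mm².
Path length: 198000 mm³ / 0.1628 mm² → 1216216.2 mm.
Time extruding = 1216216.2 / 73.1 = 16637.7 s.
That's 16637.7 s → 4.62 hours.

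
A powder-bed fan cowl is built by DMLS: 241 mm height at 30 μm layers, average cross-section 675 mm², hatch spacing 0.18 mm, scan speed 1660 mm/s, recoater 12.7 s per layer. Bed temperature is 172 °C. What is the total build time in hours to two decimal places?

Layer count = ceil(241 / 0.03) = 8034.
Per-layer scan distance: 675 / 0.18 → 3750 mm.
Laser time per layer = 3750 / 1660, so 2.259 s.
Time per layer: 2.259 + 12.7 → 14.959 s.
8034 layers × 14.959 s/layer = 120180.606 s, i.e. 33.38 hours.

33.38 hours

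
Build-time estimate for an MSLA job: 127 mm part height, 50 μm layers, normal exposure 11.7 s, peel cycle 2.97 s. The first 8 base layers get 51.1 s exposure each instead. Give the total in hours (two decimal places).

10.44 hours

Layer count = ceil(127 / 0.05) = 2540.
Bottom layers = 8 × (51.1 + 2.97) = 432.56 s.
Remaining layers: 2532 × (11.7 + 2.97) → 37144.44 s.
Sum: 432.56 + 37144.44 = 37577 s → 10.44 hours.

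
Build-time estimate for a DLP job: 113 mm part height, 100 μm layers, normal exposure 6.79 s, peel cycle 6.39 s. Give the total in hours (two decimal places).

Layer count = ceil(113 / 0.1) = 1130.
Cycle time = 6.79 + 6.39 = 13.18 s.
Build time: 1130 × 13.18 s = 14893.4 s, i.e. 4.14 hours.

4.14 hours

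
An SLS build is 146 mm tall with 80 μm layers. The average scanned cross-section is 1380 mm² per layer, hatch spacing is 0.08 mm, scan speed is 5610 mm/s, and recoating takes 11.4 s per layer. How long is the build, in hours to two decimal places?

Layer count = ceil(146 / 0.08) = 1825.
Per-layer scan distance = 1380 / 0.08, so 17250 mm.
Laser time per layer: 17250 / 5610 → 3.0749 s.
Layer cycle: 3.0749 + 11.4 → 14.4749 s.
1825 layers × 14.4749 s/layer = 26416.6925 s, i.e. 7.34 hours.

7.34 hours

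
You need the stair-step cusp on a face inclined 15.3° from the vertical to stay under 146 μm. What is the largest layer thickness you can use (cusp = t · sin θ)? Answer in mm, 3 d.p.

0.553 mm

t = h_c / sin θ = 0.146 / 0.2639 = 0.553 mm.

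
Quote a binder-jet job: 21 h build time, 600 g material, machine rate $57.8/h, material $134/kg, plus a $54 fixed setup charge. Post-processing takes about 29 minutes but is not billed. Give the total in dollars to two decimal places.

$1348.20

Machine cost: 57.8 × 21 → $1213.80.
Feedstock cost = 134 × 600/1000 = $80.40.
Adding setup: 1213.80 + 80.40 + 54 → $1348.20.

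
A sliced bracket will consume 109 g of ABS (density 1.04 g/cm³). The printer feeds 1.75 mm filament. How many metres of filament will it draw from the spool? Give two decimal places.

43.57 m

Volume = 109 g / 1.04 g·cm⁻³ = 104.8077 cm³ = 104807.7 mm³.
A = π r² = π × 0.875² = 2.4053 mm².
L = V/A = 104807.7/2.4053 = 43573.65 mm → 43.57 m.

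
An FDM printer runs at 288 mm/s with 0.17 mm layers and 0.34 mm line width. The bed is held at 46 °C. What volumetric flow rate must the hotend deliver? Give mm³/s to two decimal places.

Extrusion cross-section = 0.17 × 0.34, so 0.0578 mm².
Volumetric flow = 288 × 0.0578 = 16.65 mm³/s.

16.65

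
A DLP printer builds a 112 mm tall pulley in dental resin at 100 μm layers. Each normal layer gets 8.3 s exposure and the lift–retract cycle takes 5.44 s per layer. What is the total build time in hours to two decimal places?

4.27 hours

Layers = ⌈112/0.1⌉ = 1120.
Each layer takes = 8.3 + 5.44, so 13.74 s.
Total = 1120 × 13.74 = 15388.8 s = 4.27 hours.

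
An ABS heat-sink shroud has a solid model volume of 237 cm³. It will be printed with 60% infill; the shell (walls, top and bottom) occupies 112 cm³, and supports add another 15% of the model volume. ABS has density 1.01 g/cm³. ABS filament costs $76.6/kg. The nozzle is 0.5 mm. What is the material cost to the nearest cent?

Infill region = 237 − 112, so 125 cm³.
Deposited infill = 0.60 × 125 = 75 cm³.
Support = 0.15 × 237, so 35.55 cm³.
Total extruded = 112 + 75 + 35.55 = 222.55 cm³.
Mass: 222.55 × 1.01 → 224.7755 g.
At $76.6/kg: 224.7755/1000 × 76.6 = $17.22.

$17.22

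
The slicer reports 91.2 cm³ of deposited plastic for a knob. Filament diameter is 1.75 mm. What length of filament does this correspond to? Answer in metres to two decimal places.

Cross-section of 1.75 mm filament: π·(1.75/2)² = 2.4053 mm².
Length = 91.2 cm³ / 2.4053 mm² = 91200 / 2.4053 = 37916.27 mm = 37.92 m.

37.92 m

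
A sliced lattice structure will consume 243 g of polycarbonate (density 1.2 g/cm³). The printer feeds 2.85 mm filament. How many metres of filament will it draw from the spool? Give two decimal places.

31.74 m

Extruded volume: 243/1.2 = 202.5 cm³ (202500 mm³).
A = π r² = π × 1.425² = 6.3794 mm².
Length = 202500 / 6.3794 = 31742.8 mm = 31.74 m.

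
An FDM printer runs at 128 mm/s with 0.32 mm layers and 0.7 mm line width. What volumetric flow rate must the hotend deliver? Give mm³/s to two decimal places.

Bead cross-section: 0.32 × 0.7 → 0.224 mm².
Q = v·A = 128 × 0.224 = 28.67 mm³/s.

28.67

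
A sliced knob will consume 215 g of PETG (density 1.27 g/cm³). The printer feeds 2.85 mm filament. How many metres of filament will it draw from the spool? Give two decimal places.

26.54 m

Volume = 215 g / 1.27 g·cm⁻³ = 169.2913 cm³ = 169291.3 mm³.
A = π r² = π × 1.425² = 6.3794 mm².
L = V/A = 169291.3/6.3794 = 26537.18 mm → 26.54 m.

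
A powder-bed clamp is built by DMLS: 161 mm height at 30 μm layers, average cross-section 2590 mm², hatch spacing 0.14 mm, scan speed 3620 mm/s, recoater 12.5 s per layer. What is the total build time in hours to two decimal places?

26.25 hours

Layer count = ceil(161 / 0.03) = 5367.
Per-layer scan distance = 2590 / 0.14 = 18500 mm.
Scan time per layer: 18500 / 3620 → 5.1105 s.
Time per layer = 5.1105 + 12.5 = 17.6105 s.
Total: 5367 × 17.6105 s = 94515.5535 s → 26.25 hours.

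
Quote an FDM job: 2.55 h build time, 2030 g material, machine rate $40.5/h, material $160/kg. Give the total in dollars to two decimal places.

$428.08

Machine-time cost: 40.5 × 2.55 → $103.275.
Material cost = 160 × 2030/1000 = $324.80.
Total = 103.275 + 324.80 = 428.075 ≈ $428.08.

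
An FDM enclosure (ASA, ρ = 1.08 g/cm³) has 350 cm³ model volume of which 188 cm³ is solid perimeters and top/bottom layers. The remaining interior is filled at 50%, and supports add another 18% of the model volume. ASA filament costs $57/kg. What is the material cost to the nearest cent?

$20.44

Infill region = 350 − 188 = 162 cm³.
Infill volume = 0.50 × 162 = 81 cm³.
Support = 0.18 × 350 = 63 cm³.
Deposited volume = 188 + 81 + 63 = 332 cm³.
Mass: 332 × 1.08 → 358.56 g.
Cost = 358.56 g / 1000 × $57/kg = $20.44.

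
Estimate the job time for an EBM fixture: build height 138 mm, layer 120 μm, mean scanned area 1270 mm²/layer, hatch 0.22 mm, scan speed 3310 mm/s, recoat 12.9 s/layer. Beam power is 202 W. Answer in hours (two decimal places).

4.68 hours

Layers = ⌈138/0.12⌉ = 1150.
Scan path per layer: 1270 / 0.22 → 5772.7 mm.
Beam time per layer = 5772.7 / 3310, so 1.744 s.
Per-layer time = 1.744 + 12.9, so 14.644 s.
Build time = 1150 × 14.644 = 16840.6 s = 4.68 hours.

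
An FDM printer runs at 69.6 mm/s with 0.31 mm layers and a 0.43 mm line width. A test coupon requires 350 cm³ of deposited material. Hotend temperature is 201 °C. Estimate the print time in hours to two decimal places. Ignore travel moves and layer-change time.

10.48 hours

Line area = 0.31 × 0.43, so 0.1333 mm².
Toolpath length = 350 cm³ / 0.1333 mm² = 350000 / 0.1333 = 2625656.4 mm.
Extrusion time = 2625656.4 / 69.6 = 37724.9 s.
In the requested units: 37724.9 s = 10.48 hours.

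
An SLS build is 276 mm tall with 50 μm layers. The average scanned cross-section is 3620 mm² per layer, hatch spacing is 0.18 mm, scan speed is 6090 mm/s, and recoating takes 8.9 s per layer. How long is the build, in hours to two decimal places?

Layers = ⌈276/0.05⌉ = 5520.
Per-layer scan distance = 3620 / 0.18 = 20111.1 mm.
Scan time per layer = 20111.1 / 6090, so 3.3023 s.
Time per layer = 3.3023 + 8.9 = 12.2023 s.
5520 layers × 12.2023 s/layer = 67356.696 s, i.e. 18.71 hours.

18.71 hours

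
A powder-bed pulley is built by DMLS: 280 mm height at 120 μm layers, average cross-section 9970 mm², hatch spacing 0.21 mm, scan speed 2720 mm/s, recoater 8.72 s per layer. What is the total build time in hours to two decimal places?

Layer count = ceil(280 / 0.12) = 2334.
Scan path per layer = 9970 / 0.21, so 47476.2 mm.
Laser time per layer = 47476.2 / 2720, so 17.4545 s.
Time per layer = 17.4545 + 8.72 = 26.1745 s.
2334 layers × 26.1745 s/layer = 61091.283 s, i.e. 16.97 hours.

16.97 hours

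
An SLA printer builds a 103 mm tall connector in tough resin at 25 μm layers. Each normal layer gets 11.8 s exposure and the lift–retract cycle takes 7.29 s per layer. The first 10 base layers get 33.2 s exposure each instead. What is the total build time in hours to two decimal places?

Number of layers: 103 / 0.025 → 4120 (rounded up).
Bottom layers = 10 × (33.2 + 7.29) = 404.9 s.
Regular layers = 4110 × (11.8 + 7.29), so 78459.9 s.
Sum: 404.9 + 78459.9 = 78864.8 s → 21.91 hours.

21.91 hours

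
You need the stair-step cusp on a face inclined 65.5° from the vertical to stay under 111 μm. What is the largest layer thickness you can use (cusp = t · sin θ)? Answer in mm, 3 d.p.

sin(65.5°) = 0.9100; t_max = 0.111/0.9100 = 0.122 mm.

0.122 mm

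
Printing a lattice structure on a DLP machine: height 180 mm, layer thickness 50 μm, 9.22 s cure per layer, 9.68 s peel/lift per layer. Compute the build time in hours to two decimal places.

Number of layers: 180 / 0.05 → 3600 (rounded up).
Per-layer time: 9.22 + 9.68 → 18.9 s.
Build time: 3600 × 18.9 s = 68040 s, i.e. 18.90 hours.

18.90 hours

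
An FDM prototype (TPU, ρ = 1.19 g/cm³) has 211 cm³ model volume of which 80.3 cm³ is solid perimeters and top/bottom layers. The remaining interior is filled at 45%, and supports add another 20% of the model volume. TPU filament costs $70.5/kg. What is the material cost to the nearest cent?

$15.21

Infill region = 211 − 80.3, so 130.7 cm³.
Deposited infill = 0.45 × 130.7, so 58.815 cm³.
Support = 0.20 × 211 = 42.2 cm³.
Deposited volume: 80.3 + 58.815 + 42.2 → 181.315 cm³.
Mass: 181.315 × 1.19 → 215.76485 g.
Cost = 215.76485 g / 1000 × $70.5/kg = $15.21.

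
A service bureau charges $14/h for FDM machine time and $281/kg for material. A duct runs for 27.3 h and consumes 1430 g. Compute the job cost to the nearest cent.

Machine cost = 14 × 27.3, so $382.20.
Material charge = 281 × 1430/1000, so $401.83.
Job cost: 382.20 + 401.83 = $784.03.

$784.03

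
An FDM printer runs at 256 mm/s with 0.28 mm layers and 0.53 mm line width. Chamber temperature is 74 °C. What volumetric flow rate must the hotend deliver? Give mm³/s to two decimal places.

37.99

Extrusion cross-section: 0.28 × 0.53 → 0.1484 mm².
Q = v·A = 256 × 0.1484 = 37.99 mm³/s.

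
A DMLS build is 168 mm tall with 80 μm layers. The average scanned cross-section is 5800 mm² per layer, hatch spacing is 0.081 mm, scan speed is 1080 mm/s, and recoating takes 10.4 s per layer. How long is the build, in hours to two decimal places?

Layers = ⌈168/0.08⌉ = 2100.
Per-layer scan distance: 5800 / 0.081 → 71604.9 mm.
Laser time per layer: 71604.9 / 1080 → 66.3008 s.
Time per layer: 66.3008 + 10.4 → 76.7008 s.
2100 layers × 76.7008 s/layer = 161071.68 s, i.e. 44.74 hours.

44.74 hours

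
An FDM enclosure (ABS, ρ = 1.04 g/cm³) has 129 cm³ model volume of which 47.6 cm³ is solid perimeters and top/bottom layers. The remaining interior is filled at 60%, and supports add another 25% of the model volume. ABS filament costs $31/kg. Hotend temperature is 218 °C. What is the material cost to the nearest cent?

$4.15

Volume inside the shell = 129 − 47.6 = 81.4 cm³.
Infill volume: 0.60 × 81.4 → 48.84 cm³.
Support = 0.25 × 129, so 32.25 cm³.
Total extruded = 47.6 + 48.84 + 32.25, so 128.69 cm³.
Mass: 128.69 × 1.04 → 133.8376 g.
At $31/kg: 133.8376/1000 × 31 = $4.15.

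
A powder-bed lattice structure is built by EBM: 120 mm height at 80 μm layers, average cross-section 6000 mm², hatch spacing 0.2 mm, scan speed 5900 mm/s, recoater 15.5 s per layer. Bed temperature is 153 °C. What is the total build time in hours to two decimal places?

Number of layers: 120 / 0.08 → 1500 (rounded up).
Per-layer scan distance = 6000 / 0.2, so 30000 mm.
Per-layer scan time = 30000 / 5900 = 5.0847 s.
Layer cycle = 5.0847 + 15.5 = 20.5847 s.
1500 layers × 20.5847 s/layer = 30877.05 s, i.e. 8.58 hours.

8.58 hours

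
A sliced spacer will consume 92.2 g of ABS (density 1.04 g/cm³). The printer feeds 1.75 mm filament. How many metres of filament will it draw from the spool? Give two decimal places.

36.86 m

Volume = 92.2 g / 1.04 g·cm⁻³ = 88.6538 cm³ = 88653.8 mm³.
A = π r² = π × 0.875² = 2.4053 mm².
Length = 88653.8 / 2.4053 = 36857.69 mm = 36.86 m.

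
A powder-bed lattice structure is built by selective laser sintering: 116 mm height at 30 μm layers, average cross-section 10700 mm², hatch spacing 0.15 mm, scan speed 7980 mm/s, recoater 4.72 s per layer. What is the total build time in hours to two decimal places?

14.67 hours

Number of layers: 116 / 0.03 → 3867 (rounded up).
Scan path per layer: 10700 / 0.15 → 71333.3 mm.
Scan time per layer: 71333.3 / 7980 → 8.939 s.
Per-layer time = 8.939 + 4.72 = 13.659 s.
Build time = 3867 × 13.659 = 52819.353 s = 14.67 hours.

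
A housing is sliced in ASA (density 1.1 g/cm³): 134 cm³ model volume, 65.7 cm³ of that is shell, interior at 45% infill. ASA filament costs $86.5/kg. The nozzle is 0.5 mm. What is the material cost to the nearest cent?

$9.18

Infill region: 134 − 65.7 → 68.3 cm³.
Deposited infill = 0.45 × 68.3 = 30.735 cm³.
Total printed volume = 65.7 + 30.735, so 96.435 cm³.
Mass = 96.435 × 1.1, so 106.0785 g.
At $86.5/kg: 106.0785/1000 × 86.5 = $9.18.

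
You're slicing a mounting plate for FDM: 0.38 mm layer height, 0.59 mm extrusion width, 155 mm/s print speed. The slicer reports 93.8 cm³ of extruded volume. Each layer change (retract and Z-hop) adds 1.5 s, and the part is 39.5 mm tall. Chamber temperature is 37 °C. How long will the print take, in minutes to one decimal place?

47.6 minutes

Line area = 0.38 × 0.59 = 0.2242 mm².
Toolpath length = 93.8 cm³ / 0.2242 mm² = 93800 / 0.2242 = 418376.4 mm.
Print-move time = 418376.4 / 155, so 2699.2 s.
Layers = ⌈39.5/0.38⌉ = 104.
Layer-change overhead = 104 × 1.5 = 156 s.
Altogether 2699.2 + 156 = 2855.2 s, i.e. 47.6 minutes.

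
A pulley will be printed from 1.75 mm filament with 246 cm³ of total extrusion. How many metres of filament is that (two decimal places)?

102.27 m

Cross-section of 1.75 mm filament: π·(1.75/2)² = 2.4053 mm².
Length = 246 cm³ / 2.4053 mm² = 246000 / 2.4053 = 102274.14 mm = 102.27 m.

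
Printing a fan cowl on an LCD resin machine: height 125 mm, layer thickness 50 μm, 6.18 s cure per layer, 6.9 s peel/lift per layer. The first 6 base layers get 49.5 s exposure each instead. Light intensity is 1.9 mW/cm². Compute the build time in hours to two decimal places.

9.16 hours

Layers = ⌈125/0.05⌉ = 2500.
Burn-in layers = 6 × (49.5 + 6.9) = 338.4 s.
Normal layers = 2494 × (6.18 + 6.9), so 32621.52 s.
Total = 338.4 + 32621.52 = 32959.92 s = 9.16 hours.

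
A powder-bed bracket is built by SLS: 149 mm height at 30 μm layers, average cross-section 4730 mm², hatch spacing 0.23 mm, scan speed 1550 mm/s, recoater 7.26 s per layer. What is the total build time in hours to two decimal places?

Layers = ⌈149/0.03⌉ = 4967.
Per-layer scan distance = 4730 / 0.23, so 20565.2 mm.
Laser time per layer = 20565.2 / 1550 = 13.2679 s.
Per-layer time: 13.2679 + 7.26 → 20.5279 s.
Build time = 4967 × 20.5279 = 101962.0793 s = 28.32 hours.

28.32 hours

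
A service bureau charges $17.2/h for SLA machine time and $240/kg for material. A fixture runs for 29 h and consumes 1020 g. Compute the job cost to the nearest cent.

Machine-time cost = 17.2 × 29, so $498.80.
Material charge: 240 × 1020/1000 → $244.80.
Job cost: 498.80 + 244.80 = $743.60.

$743.60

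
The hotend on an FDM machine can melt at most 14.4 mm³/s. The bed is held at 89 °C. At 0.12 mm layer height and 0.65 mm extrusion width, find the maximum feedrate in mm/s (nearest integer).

Extrusion cross-section: 0.12 × 0.65 → 0.078 mm².
v_max = Q/A = 14.4/0.078 = 184.62 mm/s → 185 mm/s.

185 mm/s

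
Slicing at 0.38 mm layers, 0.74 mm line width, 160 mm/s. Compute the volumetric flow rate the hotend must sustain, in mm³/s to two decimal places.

44.99

Bead cross-section = 0.38 × 0.74 = 0.2812 mm².
Volumetric flow = 160 × 0.2812 = 44.99 mm³/s.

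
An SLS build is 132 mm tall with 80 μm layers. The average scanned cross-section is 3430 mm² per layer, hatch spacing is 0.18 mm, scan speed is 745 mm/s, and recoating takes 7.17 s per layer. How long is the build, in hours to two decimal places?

15.01 hours

Layer count = ceil(132 / 0.08) = 1650.
Per-layer scan distance = 3430 / 0.18 = 19055.6 mm.
Scan time per layer: 19055.6 / 745 → 25.578 s.
Time per layer = 25.578 + 7.17, so 32.748 s.
1650 layers × 32.748 s/layer = 54034.2 s, i.e. 15.01 hours.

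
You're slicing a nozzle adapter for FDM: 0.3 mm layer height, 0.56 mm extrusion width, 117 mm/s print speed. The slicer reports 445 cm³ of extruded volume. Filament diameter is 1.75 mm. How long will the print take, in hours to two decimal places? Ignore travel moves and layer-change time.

Line area = 0.3 × 0.56, so 0.168 mm².
Total extruded path = 445000/0.168 = 2648809.5 mm.
Extrusion time = 2648809.5 / 117 = 22639.4 s.
That's 22639.4 s → 6.29 hours.

6.29 hours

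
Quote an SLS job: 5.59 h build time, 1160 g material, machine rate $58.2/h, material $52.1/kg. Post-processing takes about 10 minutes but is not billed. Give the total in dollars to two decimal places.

$385.77

Time charge = 58.2 × 5.59, so $325.338.
Material cost: 52.1 × 1160/1000 → $60.436.
Job cost: 325.338 + 60.436 = 385.774 ≈ $385.77.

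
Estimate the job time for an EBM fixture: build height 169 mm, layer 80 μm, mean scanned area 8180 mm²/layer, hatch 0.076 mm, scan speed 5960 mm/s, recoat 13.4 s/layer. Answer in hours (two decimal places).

Layer count = ceil(169 / 0.08) = 2113.
Per-layer scan distance = 8180 / 0.076, so 107631.6 mm.
Beam time per layer = 107631.6 / 5960, so 18.059 s.
Time per layer: 18.059 + 13.4 → 31.459 s.
Total: 2113 × 31.459 s = 66472.867 s → 18.46 hours.

18.46 hours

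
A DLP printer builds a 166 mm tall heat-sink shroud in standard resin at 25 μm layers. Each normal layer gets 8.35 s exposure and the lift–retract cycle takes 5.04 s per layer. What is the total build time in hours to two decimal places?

Layers = ⌈166/0.025⌉ = 6640.
Cycle time = 8.35 + 5.04, so 13.39 s.
Total = 6640 × 13.39 = 88909.6 s = 24.70 hours.

24.70 hours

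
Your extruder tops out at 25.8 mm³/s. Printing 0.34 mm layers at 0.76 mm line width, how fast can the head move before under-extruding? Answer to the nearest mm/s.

Extrusion cross-section = 0.34 × 0.76, so 0.2584 mm².
Max speed = 25.8 / 0.2584 = 99.85 ≈ 100 mm/s.

100 mm/s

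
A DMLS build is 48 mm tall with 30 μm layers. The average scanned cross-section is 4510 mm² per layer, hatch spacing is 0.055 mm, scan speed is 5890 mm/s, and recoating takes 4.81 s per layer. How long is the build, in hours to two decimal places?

Layers = ⌈48/0.03⌉ = 1600.
Scan path per layer: 4510 / 0.055 → 82000 mm.
Laser time per layer = 82000 / 5890, so 13.9219 s.
Time per layer = 13.9219 + 4.81, so 18.7319 s.
Total: 1600 × 18.7319 s = 29971.04 s → 8.33 hours.

8.33 hours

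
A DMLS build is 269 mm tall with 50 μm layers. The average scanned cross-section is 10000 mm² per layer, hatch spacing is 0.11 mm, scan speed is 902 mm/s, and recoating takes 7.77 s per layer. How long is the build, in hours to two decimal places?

Number of layers: 269 / 0.05 → 5380 (rounded up).
Hatch length per layer = 10000 / 0.11, so 90909.1 mm.
Per-layer scan time = 90909.1 / 902 = 100.7861 s.
Time per layer: 100.7861 + 7.77 → 108.5561 s.
Build time = 5380 × 108.5561 = 584031.818 s = 162.23 hours.

162.23 hours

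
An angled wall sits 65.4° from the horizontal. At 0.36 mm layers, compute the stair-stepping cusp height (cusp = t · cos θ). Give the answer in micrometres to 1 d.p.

cos(65.4°) = 0.4163, so cusp = 0.36 × 0.4163 = 0.149868 mm → 149.9 μm.

149.9 μm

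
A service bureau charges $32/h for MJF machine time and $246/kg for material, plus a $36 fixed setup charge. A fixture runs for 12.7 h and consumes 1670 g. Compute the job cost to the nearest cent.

Time charge = 32 × 12.7 = $406.40.
Feedstock cost = 246 × 1670/1000, so $410.82.
Total = 406.40 + 410.82 + 36 = $853.22.

$853.22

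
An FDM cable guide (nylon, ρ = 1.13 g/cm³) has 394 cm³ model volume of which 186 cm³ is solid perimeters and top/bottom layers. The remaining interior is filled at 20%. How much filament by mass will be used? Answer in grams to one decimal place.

257.2 g

Infill region = 394 − 186, so 208 cm³.
Infill deposited: 0.20 × 208 → 41.6 cm³.
Total printed volume: 186 + 41.6 → 227.6 cm³.
Mass = 227.6 × 1.13, so 257.188 g.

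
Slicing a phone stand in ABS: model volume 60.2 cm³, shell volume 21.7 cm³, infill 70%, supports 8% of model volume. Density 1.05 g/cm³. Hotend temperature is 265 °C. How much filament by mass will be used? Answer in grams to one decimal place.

Volume inside the shell = 60.2 − 21.7 = 38.5 cm³.
Infill deposited = 0.70 × 38.5 = 26.95 cm³.
Support = 0.08 × 60.2 = 4.816 cm³.
Deposited volume = 21.7 + 26.95 + 4.816 = 53.466 cm³.
Mass: 53.466 × 1.05 → 56.1393 g.

56.1 g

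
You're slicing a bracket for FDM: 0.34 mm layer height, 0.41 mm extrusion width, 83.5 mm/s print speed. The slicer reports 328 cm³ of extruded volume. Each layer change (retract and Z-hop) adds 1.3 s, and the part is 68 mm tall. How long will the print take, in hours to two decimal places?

7.90 hours

Bead cross-section = 0.34 × 0.41, so 0.1394 mm².
Total extruded path = 328000/0.1394 = 2352941.2 mm.
Print-move time = 2352941.2 / 83.5 = 28178.9 s.
Number of layers: 68 / 0.34 → 200 (rounded up).
Layer-change overhead: 200 × 1.3 → 260 s.
Altogether 28178.9 + 260 = 28438.9 s, i.e. 7.90 hours.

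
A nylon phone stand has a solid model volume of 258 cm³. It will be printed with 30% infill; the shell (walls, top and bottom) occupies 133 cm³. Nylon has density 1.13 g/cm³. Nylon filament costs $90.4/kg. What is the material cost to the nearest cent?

Volume inside the shell: 258 − 133 → 125 cm³.
Infill deposited = 0.30 × 125, so 37.5 cm³.
Total printed volume = 133 + 37.5 = 170.5 cm³.
Mass = 170.5 × 1.13 = 192.665 g.
At $90.4/kg: 192.665/1000 × 90.4 = $17.42.

$17.42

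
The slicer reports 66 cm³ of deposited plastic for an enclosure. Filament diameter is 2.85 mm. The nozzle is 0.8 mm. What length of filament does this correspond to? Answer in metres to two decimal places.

10.35 m

Filament cross-section = π × (2.85/2)² = 6.3794 mm².
L = 66000 mm³ / 6.3794 mm² = 10345.8 mm, i.e. 10.35 m.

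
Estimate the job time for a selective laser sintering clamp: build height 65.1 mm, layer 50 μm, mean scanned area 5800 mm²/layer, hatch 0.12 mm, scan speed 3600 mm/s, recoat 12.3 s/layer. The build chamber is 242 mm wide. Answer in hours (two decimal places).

9.30 hours

Number of layers: 65.1 / 0.05 → 1302 (rounded up).
Per-layer scan distance = 5800 / 0.12 = 48333.3 mm.
Laser time per layer = 48333.3 / 3600, so 13.4259 s.
Time per layer: 13.4259 + 12.3 → 25.7259 s.
Build time = 1302 × 25.7259 = 33495.1218 s = 9.30 hours.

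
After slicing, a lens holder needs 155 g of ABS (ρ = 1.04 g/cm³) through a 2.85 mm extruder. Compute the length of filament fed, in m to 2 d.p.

Volume = 155 g / 1.04 g·cm⁻³ = 149.0385 cm³ = 149038.5 mm³.
Filament cross-section = π × (2.85/2)² = 6.3794 mm².
L = V/A = 149038.5/6.3794 = 23362.46 mm → 23.36 m.

23.36 m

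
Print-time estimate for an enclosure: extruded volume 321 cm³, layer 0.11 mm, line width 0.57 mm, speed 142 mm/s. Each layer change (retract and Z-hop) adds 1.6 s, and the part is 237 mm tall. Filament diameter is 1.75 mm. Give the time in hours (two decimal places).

Bead cross-section = 0.11 × 0.57, so 0.0627 mm².
Path length: 321000 mm³ / 0.0627 mm² → 5119617.2 mm.
Extrusion time: 5119617.2 / 142 → 36053.6 s.
Layer count = ceil(237 / 0.11) = 2155.
Non-print overhead = 2155 × 1.6, so 3448 s.
Altogether 36053.6 + 3448 = 39501.6 s, i.e. 10.97 hours.

10.97 hours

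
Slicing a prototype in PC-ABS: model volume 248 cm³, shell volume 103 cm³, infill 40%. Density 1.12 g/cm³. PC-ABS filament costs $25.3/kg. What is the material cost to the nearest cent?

$4.56

Interior volume = 248 − 103 = 145 cm³.
Infill volume = 0.40 × 145 = 58 cm³.
Deposited volume: 103 + 58 → 161 cm³.
Mass: 161 × 1.12 → 180.32 g.
Cost = 180.32 g / 1000 × $25.3/kg = $4.56.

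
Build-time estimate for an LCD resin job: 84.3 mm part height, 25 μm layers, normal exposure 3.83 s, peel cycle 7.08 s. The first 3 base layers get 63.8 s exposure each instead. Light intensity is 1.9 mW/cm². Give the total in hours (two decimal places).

Layer count = ceil(84.3 / 0.025) = 3372.
Bottom layers: 3 × (63.8 + 7.08) → 212.64 s.
Regular layers = 3369 × (3.83 + 7.08) = 36755.79 s.
Total = 212.64 + 36755.79 = 36968.43 s = 10.27 hours.

10.27 hours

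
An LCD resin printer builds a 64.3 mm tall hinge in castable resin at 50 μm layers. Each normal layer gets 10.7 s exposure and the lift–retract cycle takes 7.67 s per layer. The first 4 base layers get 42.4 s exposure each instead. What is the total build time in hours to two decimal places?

6.60 hours

Layer count = ceil(64.3 / 0.05) = 1286.
Base layers = 4 × (42.4 + 7.67), so 200.28 s.
Normal layers = 1282 × (10.7 + 7.67) = 23550.34 s.
Total = 200.28 + 23550.34 = 23750.62 s = 6.60 hours.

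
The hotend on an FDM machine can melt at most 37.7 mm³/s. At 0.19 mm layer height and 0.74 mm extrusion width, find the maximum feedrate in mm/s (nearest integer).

268 mm/s

A = 0.19 × 0.74, so 0.1406 mm².
v_max = Q/A = 37.7/0.1406 = 268.14 mm/s → 268 mm/s.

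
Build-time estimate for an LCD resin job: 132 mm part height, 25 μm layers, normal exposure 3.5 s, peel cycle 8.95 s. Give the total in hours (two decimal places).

18.26 hours

Layers = ⌈132/0.025⌉ = 5280.
Each layer takes = 3.5 + 8.95, so 12.45 s.
Total = 5280 × 12.45 = 65736 s = 18.26 hours.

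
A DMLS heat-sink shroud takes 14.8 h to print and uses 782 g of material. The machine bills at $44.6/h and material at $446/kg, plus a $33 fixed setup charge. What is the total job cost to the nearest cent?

$1041.85

Machine-time cost = 44.6 × 14.8 = $660.08.
Feedstock cost = 446 × 782/1000 = $348.772.
Adding setup: 660.08 + 348.772 + 33 → 1041.852 ≈ $1041.85.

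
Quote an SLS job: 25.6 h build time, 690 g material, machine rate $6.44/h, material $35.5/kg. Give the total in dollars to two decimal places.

Machine-time cost: 6.44 × 25.6 → $164.864.
Feedstock cost = 35.5 × 690/1000, so $24.495.
Job cost: 164.864 + 24.495 = 189.359 ≈ $189.36.

$189.36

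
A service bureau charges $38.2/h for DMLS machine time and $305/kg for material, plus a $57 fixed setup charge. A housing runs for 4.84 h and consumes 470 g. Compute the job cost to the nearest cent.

$385.24

Time charge: 38.2 × 4.84 → $184.888.
Feedstock cost = 305 × 470/1000, so $143.35.
Total = 184.888 + 143.35 + 57 = 385.238 ≈ $385.24.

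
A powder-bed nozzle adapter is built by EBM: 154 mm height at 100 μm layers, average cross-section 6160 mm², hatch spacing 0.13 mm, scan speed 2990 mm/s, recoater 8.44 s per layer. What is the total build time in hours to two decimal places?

Layers = ⌈154/0.1⌉ = 1540.
Per-layer scan distance = 6160 / 0.13, so 47384.6 mm.
Scan time per layer = 47384.6 / 2990 = 15.8477 s.
Per-layer time = 15.8477 + 8.44 = 24.2877 s.
Total: 1540 × 24.2877 s = 37403.058 s → 10.39 hours.

10.39 hours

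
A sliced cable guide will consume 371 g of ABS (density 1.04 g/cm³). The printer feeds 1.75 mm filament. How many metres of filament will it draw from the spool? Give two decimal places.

Volume = 371 g / 1.04 g·cm⁻³ = 356.7308 cm³ = 356730.8 mm³.
A = π r² = π × 0.875² = 2.4053 mm².
Length = 356730.8 / 2.4053 = 148310.31 mm = 148.31 m.

148.31 m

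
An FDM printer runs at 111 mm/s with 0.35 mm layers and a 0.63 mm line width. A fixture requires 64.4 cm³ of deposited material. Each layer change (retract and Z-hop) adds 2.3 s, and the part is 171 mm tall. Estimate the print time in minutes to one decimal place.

62.6 minutes

Line area = 0.35 × 0.63, so 0.2205 mm².
Toolpath length = 64.4 cm³ / 0.2205 mm² = 64400 / 0.2205 = 292063.5 mm.
Print-move time = 292063.5 / 111, so 2631.2 s.
Layers = ⌈171/0.35⌉ = 489.
Layer-change overhead: 489 × 2.3 → 1124.7 s.
Altogether 2631.2 + 1124.7 = 3755.9 s, i.e. 62.6 minutes.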